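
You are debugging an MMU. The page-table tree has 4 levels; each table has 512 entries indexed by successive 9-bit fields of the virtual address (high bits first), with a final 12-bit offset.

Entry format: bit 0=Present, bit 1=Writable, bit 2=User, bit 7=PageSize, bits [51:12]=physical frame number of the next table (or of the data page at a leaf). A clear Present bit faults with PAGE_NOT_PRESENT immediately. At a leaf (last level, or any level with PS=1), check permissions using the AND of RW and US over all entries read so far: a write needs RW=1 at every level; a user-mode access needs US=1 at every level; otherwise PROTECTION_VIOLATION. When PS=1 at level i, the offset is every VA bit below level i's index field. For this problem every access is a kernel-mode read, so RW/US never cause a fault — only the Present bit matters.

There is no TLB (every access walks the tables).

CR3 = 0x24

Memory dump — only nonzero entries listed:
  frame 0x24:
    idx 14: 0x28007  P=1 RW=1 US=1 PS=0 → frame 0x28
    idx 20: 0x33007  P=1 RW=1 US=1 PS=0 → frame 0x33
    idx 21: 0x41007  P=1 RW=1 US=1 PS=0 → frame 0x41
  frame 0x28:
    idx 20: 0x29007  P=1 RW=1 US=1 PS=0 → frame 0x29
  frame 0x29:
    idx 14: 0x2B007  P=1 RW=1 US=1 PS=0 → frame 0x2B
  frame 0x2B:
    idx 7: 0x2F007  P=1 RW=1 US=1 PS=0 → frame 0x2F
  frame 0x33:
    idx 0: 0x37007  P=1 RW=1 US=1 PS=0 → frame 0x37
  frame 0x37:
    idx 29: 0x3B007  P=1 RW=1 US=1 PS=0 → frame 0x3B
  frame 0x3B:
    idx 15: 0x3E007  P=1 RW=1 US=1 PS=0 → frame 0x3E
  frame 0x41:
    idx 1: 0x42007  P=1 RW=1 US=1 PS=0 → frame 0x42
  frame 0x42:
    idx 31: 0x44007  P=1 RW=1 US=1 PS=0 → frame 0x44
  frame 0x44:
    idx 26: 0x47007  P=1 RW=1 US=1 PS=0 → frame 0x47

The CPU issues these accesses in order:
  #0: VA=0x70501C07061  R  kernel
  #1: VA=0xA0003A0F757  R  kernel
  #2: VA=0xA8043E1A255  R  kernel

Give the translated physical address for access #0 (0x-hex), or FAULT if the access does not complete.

Walk each access:
#0 VA=0x70501C07061 (r,kernel):
  [0] read 0x24 idx=14: raw=0x28007 flags P=1 W=1 U=1 S=0
  [1] read 0x28 idx=20: raw=0x29007 flags P=1 W=1 U=1 S=0
  [2] read 0x29 idx=14: raw=0x2B007 flags P=1 W=1 U=1 S=0
  [3] read 0x2B idx=7: raw=0x2F007 flags P=1 W=1 U=1 S=0
  ⇒ phys 0x2F061  [4 reads]
#1 VA=0xA0003A0F757 (r,kernel):
  [0] read 0x24 idx=20: raw=0x33007 flags P=1 W=1 U=1 S=0
  [1] read 0x33 idx=0: raw=0x37007 flags P=1 W=1 U=1 S=0
  [2] read 0x37 idx=29: raw=0x3B007 flags P=1 W=1 U=1 S=0
  [3] read 0x3B idx=15: raw=0x3E007 flags P=1 W=1 U=1 S=0
  ⇒ phys 0x3E757  [4 reads]
#2 VA=0xA8043E1A255 (r,kernel):
  [0] read 0x24 idx=21: raw=0x41007 flags P=1 W=1 U=1 S=0
  [1] read 0x41 idx=1: raw=0x42007 flags P=1 W=1 U=1 S=0
  [2] read 0x42 idx=31: raw=0x44007 flags P=1 W=1 U=1 S=0
  [3] read 0x44 idx=26: raw=0x47007 flags P=1 W=1 U=1 S=0
  ⇒ phys 0x47255  [4 reads]

Access #0 PA: 0x2F061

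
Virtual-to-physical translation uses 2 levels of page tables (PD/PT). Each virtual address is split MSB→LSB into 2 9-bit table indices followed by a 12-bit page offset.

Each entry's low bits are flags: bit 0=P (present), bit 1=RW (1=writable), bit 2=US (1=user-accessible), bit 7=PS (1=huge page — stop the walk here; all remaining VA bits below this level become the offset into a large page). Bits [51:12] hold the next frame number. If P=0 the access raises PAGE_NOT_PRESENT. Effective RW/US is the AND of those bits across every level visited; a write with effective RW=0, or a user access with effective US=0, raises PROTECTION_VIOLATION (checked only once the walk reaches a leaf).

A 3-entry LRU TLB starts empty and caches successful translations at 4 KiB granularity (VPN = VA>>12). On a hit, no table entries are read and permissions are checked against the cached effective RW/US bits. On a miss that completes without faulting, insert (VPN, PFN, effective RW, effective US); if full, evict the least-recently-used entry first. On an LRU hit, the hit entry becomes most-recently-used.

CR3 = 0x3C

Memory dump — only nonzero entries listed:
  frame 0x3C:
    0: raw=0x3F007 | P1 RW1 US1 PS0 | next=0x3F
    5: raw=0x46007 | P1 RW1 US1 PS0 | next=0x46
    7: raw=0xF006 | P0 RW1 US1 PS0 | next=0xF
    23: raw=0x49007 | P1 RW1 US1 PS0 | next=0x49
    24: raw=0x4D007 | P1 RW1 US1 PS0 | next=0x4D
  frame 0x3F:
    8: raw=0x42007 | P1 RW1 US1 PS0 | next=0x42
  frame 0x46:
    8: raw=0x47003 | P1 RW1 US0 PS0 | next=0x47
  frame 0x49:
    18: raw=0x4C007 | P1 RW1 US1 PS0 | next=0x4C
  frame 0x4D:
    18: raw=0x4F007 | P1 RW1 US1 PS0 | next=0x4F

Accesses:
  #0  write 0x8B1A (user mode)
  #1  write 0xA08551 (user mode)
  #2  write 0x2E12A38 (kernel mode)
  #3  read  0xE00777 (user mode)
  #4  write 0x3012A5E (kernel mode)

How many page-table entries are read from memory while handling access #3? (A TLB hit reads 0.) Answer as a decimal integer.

Walk each access:
#0 VA=0x8B1A (w,user):
  L0 @0x3C[0] → 0x3F007  P=1,RW=1,US=1,PS=0
  L1 @0x3F[8] → 0x42007  P=1,RW=1,US=1,PS=0
  ✓ 0x42B1A  — 2 lookups
#1 VA=0xA08551 (w,user):
  L0 @0x3C[5] → 0x46007  P=1,RW=1,US=1,PS=0
  L1 @0x46[8] → 0x47003  P=1,RW=1,US=0,PS=0
  ⇒ fault: PROTECTION_VIOLATION  — 2 lookups
#2 VA=0x2E12A38 (w,kernel):
  L0 @0x3C[23] → 0x49007  P=1,RW=1,US=1,PS=0
  L1 @0x49[18] → 0x4C007  P=1,RW=1,US=1,PS=0
  ✓ 0x4CA38  — 2 lookups
#3 VA=0xE00777 (r,user):
  L0 @0x3C[7] → 0xF006  P=0,RW=1,US=1,PS=0
  ⇒ fault: PAGE_NOT_PRESENT  — 1 lookups
#4 VA=0x3012A5E (w,kernel):
  L0 @0x3C[24] → 0x4D007  P=1,RW=1,US=1,PS=0
  L1 @0x4D[18] → 0x4F007  P=1,RW=1,US=1,PS=0
  ✓ 0x4FA5E  — 2 lookups

Entries read for #3: 1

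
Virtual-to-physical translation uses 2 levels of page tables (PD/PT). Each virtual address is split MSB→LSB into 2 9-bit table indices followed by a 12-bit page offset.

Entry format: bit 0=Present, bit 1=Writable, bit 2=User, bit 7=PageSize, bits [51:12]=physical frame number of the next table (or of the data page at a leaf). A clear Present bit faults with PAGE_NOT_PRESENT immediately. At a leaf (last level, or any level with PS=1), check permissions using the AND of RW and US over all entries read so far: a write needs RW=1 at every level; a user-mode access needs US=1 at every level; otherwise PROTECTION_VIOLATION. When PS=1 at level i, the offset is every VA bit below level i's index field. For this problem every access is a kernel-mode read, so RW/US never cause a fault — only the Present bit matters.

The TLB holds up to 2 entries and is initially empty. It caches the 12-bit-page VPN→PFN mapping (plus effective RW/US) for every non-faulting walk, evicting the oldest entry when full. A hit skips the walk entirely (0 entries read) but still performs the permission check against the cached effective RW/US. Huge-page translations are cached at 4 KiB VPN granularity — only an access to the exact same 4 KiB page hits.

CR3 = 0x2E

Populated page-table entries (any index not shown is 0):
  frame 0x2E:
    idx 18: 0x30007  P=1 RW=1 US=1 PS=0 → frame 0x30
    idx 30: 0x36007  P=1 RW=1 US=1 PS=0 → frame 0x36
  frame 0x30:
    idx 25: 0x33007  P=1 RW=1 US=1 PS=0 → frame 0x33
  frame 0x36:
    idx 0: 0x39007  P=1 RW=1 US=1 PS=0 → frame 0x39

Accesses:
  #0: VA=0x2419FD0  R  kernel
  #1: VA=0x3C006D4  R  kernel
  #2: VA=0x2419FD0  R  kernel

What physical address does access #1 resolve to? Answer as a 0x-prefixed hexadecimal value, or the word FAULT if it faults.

Trace:
#0 VA=0x2419FD0 (r,kernel):
  L0: frame=0x2E idx=18 entry=0x30007 [P=1 RW=1 US=1 PS=0]
  L1: frame=0x30 idx=25 entry=0x33007 [P=1 RW=1 US=1 PS=0]
  ⇒ phys 0x33FD0  [2 reads]
#1 VA=0x3C006D4 (r,kernel):
  L0: frame=0x2E idx=30 entry=0x36007 [P=1 RW=1 US=1 PS=0]
  L1: frame=0x36 idx=0 entry=0x39007 [P=1 RW=1 US=1 PS=0]
  ⇒ phys 0x396D4  [2 reads]
#2 VA=0x2419FD0 (r,kernel):
  TLB hit vpn=0x2419 → PA=0x33FD0

Access #1 PA: 0x396D4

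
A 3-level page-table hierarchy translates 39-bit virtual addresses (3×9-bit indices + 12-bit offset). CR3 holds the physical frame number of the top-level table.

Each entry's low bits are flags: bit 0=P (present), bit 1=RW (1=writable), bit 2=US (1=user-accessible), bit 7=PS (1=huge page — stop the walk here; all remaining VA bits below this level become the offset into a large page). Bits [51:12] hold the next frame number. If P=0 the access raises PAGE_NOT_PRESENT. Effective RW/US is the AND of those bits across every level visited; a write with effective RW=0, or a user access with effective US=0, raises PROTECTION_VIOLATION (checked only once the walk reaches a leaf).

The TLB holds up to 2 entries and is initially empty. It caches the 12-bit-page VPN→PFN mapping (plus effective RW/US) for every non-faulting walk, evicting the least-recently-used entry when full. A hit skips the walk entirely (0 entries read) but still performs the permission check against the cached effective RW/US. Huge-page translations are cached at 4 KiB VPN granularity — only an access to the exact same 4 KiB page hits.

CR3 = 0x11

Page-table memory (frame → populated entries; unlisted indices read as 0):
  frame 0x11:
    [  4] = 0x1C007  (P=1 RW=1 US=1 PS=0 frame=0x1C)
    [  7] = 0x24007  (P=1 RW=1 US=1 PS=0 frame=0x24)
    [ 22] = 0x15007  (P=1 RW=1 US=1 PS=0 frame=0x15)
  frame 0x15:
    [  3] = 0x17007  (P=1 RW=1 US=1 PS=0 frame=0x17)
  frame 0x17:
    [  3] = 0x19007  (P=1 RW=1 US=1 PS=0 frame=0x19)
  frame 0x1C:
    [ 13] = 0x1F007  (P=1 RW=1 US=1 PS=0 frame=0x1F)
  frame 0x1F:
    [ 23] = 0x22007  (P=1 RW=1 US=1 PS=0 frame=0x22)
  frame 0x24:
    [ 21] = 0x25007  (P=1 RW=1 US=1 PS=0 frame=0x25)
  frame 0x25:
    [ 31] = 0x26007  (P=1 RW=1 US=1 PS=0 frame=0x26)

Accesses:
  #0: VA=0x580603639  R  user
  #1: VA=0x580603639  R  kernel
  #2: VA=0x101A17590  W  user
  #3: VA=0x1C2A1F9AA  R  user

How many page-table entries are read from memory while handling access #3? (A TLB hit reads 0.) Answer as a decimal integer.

Trace:
#0 VA=0x580603639 (r,user):
  [0] read 0x11 idx=22: raw=0x15007 flags P=1 W=1 U=1 S=0
  [1] read 0x15 idx=3: raw=0x17007 flags P=1 W=1 U=1 S=0
  [2] read 0x17 idx=3: raw=0x19007 flags P=1 W=1 U=1 S=0
  ✓ 0x19639  — 3 lookups
#1 VA=0x580603639 (r,kernel):
  TLB hit vpn=0x580603 → PA=0x19639
#2 VA=0x101A17590 (w,user):
  [0] read 0x11 idx=4: raw=0x1C007 flags P=1 W=1 U=1 S=0
  [1] read 0x1C idx=13: raw=0x1F007 flags P=1 W=1 U=1 S=0
  [2] read 0x1F idx=23: raw=0x22007 flags P=1 W=1 U=1 S=0
  ✓ 0x22590  — 3 lookups
#3 VA=0x1C2A1F9AA (r,user):
  [0] read 0x11 idx=7: raw=0x24007 flags P=1 W=1 U=1 S=0
  [1] read 0x24 idx=21: raw=0x25007 flags P=1 W=1 U=1 S=0
  [2] read 0x25 idx=31: raw=0x26007 flags P=1 W=1 U=1 S=0
  ✓ 0x269AA  — 3 lookups

Entries read for #3: 3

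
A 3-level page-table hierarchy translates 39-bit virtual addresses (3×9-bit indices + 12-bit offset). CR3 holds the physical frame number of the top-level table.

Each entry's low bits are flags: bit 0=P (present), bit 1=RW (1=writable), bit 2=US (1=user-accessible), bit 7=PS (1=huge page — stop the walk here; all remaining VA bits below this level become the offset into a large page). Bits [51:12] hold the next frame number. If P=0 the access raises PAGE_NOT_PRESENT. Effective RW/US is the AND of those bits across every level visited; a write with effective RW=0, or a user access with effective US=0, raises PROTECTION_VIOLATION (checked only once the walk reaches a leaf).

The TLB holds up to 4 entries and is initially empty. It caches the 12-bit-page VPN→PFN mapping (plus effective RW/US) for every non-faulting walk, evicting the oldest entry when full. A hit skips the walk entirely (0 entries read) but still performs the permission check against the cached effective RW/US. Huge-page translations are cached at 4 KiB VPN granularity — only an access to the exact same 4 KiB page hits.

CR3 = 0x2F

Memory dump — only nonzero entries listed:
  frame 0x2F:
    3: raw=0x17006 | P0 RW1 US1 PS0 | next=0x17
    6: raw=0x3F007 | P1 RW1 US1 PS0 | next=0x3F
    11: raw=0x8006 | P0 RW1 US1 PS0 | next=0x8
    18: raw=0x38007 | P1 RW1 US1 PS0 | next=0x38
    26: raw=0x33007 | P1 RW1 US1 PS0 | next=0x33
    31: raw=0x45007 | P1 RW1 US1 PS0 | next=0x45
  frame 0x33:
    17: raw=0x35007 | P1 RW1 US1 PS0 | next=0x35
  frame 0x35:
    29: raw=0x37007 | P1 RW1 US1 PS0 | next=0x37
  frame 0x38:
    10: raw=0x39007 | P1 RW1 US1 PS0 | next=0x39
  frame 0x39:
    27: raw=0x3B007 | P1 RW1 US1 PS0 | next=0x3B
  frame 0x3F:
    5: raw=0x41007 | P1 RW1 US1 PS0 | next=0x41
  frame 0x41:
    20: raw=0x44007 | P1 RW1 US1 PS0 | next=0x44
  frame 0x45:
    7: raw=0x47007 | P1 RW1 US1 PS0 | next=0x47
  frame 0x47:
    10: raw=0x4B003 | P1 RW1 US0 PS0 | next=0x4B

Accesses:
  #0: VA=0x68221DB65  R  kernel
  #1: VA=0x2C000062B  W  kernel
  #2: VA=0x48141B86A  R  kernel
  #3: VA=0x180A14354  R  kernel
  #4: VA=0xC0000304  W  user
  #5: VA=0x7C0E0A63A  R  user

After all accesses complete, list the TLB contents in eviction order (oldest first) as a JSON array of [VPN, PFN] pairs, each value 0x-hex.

Walk each access:
#0 VA=0x68221DB65 (r,kernel):
  [0] read 0x2F idx=26: raw=0x33007 flags P=1 W=1 U=1 S=0
  [1] read 0x33 idx=17: raw=0x35007 flags P=1 W=1 U=1 S=0
  [2] read 0x35 idx=29: raw=0x37007 flags P=1 W=1 U=1 S=0
  ⇒ phys 0x37B65  [3 reads]
#1 VA=0x2C000062B (w,kernel):
  [0] read 0x2F idx=11: raw=0x8006 flags P=0 W=1 U=1 S=0
  → PAGE_NOT_PRESENT  (1 entries read)
#2 VA=0x48141B86A (r,kernel):
  [0] read 0x2F idx=18: raw=0x38007 flags P=1 W=1 U=1 S=0
  [1] read 0x38 idx=10: raw=0x39007 flags P=1 W=1 U=1 S=0
  [2] read 0x39 idx=27: raw=0x3B007 flags P=1 W=1 U=1 S=0
  ⇒ phys 0x3B86A  [3 reads]
#3 VA=0x180A14354 (r,kernel):
  [0] read 0x2F idx=6: raw=0x3F007 flags P=1 W=1 U=1 S=0
  [1] read 0x3F idx=5: raw=0x41007 flags P=1 W=1 U=1 S=0
  [2] read 0x41 idx=20: raw=0x44007 flags P=1 W=1 U=1 S=0
  ⇒ phys 0x44354  [3 reads]
#4 VA=0xC0000304 (w,user):
  [0] read 0x2F idx=3: raw=0x17006 flags P=0 W=1 U=1 S=0
  → PAGE_NOT_PRESENT  (1 entries read)
#5 VA=0x7C0E0A63A (r,user):
  [0] read 0x2F idx=31: raw=0x45007 flags P=1 W=1 U=1 S=0
  [1] read 0x45 idx=7: raw=0x47007 flags P=1 W=1 U=1 S=0
  [2] read 0x47 idx=10: raw=0x4B003 flags P=1 W=1 U=0 S=0
  → PROTECTION_VIOLATION  (3 entries read)

TLB: [["0x68221D", "0x37"], ["0x48141B", "0x3B"], ["0x180A14", "0x44"]]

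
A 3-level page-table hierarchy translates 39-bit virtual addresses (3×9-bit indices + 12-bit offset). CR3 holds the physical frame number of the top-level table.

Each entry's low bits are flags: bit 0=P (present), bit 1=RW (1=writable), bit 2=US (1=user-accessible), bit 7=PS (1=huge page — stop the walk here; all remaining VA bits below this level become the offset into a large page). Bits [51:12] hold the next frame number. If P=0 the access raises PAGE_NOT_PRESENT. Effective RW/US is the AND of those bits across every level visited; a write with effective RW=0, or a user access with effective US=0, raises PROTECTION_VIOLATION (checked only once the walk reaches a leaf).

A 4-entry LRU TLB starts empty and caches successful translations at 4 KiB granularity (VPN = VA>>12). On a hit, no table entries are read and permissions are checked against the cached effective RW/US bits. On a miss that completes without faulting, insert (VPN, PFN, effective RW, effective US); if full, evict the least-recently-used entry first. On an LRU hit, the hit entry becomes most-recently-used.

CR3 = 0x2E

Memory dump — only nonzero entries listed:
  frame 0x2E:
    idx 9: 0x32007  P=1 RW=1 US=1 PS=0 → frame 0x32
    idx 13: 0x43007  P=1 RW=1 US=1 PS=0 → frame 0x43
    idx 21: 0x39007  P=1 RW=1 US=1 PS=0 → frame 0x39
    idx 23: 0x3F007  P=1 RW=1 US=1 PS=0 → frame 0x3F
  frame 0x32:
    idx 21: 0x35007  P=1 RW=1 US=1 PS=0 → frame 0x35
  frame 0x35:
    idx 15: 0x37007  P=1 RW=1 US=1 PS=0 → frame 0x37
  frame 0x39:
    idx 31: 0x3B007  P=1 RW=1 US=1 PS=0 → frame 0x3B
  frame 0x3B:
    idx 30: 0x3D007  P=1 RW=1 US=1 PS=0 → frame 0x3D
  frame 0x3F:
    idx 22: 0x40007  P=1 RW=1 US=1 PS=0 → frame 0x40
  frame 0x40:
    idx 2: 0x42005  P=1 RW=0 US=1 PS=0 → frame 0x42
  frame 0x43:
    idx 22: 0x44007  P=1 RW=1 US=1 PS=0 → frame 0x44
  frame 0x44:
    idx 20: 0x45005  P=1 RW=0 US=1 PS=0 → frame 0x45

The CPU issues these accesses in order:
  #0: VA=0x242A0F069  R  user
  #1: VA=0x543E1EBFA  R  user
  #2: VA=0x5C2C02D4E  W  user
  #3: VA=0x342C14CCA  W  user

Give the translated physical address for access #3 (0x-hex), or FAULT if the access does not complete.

Per-access translation:
#0 VA=0x242A0F069 (r,user):
  [0] read 0x2E idx=9: raw=0x32007 flags P=1 W=1 U=1 S=0
  [1] read 0x32 idx=21: raw=0x35007 flags P=1 W=1 U=1 S=0
  [2] read 0x35 idx=15: raw=0x37007 flags P=1 W=1 U=1 S=0
  → PA=0x37069  (3 entries read)
#1 VA=0x543E1EBFA (r,user):
  [0] read 0x2E idx=21: raw=0x39007 flags P=1 W=1 U=1 S=0
  [1] read 0x39 idx=31: raw=0x3B007 flags P=1 W=1 U=1 S=0
  [2] read 0x3B idx=30: raw=0x3D007 flags P=1 W=1 U=1 S=0
  → PA=0x3DBFA  (3 entries read)
#2 VA=0x5C2C02D4E (w,user):
  [0] read 0x2E idx=23: raw=0x3F007 flags P=1 W=1 U=1 S=0
  [1] read 0x3F idx=22: raw=0x40007 flags P=1 W=1 U=1 S=0
  [2] read 0x40 idx=2: raw=0x42005 flags P=1 W=0 U=1 S=0
  ⇒ fault: PROTECTION_VIOLATION  — 3 lookups
#3 VA=0x342C14CCA (w,user):
  [0] read 0x2E idx=13: raw=0x43007 flags P=1 W=1 U=1 S=0
  [1] read 0x43 idx=22: raw=0x44007 flags P=1 W=1 U=1 S=0
  [2] read 0x44 idx=20: raw=0x45005 flags P=1 W=0 U=1 S=0
  ⇒ fault: PROTECTION_VIOLATION  — 3 lookups

Access #3 PA: FAULT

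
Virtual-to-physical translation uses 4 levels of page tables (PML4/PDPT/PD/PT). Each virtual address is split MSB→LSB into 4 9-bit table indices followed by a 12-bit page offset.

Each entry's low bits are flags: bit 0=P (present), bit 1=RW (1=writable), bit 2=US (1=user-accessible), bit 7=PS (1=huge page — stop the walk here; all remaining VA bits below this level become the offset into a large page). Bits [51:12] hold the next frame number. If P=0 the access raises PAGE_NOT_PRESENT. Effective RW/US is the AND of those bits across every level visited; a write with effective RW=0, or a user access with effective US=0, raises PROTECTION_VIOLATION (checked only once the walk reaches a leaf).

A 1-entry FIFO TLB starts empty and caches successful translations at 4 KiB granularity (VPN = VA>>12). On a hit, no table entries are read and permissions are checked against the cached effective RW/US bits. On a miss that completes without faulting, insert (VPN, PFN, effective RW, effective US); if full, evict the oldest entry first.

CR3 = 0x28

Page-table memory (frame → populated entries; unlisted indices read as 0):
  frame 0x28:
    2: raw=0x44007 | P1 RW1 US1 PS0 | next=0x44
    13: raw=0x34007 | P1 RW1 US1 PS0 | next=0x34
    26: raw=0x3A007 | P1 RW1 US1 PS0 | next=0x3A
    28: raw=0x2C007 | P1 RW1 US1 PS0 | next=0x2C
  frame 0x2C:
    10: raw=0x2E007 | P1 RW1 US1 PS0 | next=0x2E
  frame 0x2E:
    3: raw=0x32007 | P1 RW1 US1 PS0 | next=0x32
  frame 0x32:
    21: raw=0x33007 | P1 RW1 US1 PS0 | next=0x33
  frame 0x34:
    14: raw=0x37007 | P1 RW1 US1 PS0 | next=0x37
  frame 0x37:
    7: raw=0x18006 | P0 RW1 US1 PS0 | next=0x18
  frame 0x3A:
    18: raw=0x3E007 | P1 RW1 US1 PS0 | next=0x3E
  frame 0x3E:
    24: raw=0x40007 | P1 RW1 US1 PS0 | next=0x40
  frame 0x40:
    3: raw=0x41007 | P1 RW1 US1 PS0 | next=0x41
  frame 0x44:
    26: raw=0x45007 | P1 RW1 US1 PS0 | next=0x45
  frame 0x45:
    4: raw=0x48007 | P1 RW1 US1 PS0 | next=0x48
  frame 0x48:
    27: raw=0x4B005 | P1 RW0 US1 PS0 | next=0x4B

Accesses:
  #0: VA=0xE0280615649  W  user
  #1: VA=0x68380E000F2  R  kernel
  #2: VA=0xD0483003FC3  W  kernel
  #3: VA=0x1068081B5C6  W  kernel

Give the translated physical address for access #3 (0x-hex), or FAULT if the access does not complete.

Trace:
#0 VA=0xE0280615649 (w,user):
  L0: frame=0x28 idx=28 entry=0x2C007 [P=1 RW=1 US=1 PS=0]
  L1: frame=0x2C idx=10 entry=0x2E007 [P=1 RW=1 US=1 PS=0]
  L2: frame=0x2E idx=3 entry=0x32007 [P=1 RW=1 US=1 PS=0]
  L3: frame=0x32 idx=21 entry=0x33007 [P=1 RW=1 US=1 PS=0]
  ✓ 0x33649  — 4 lookups
#1 VA=0x68380E000F2 (r,kernel):
  L0: frame=0x28 idx=13 entry=0x34007 [P=1 RW=1 US=1 PS=0]
  L1: frame=0x34 idx=14 entry=0x37007 [P=1 RW=1 US=1 PS=0]
  L2: frame=0x37 idx=7 entry=0x18006 [P=0 RW=1 US=1 PS=0]
  ⇒ fault: PAGE_NOT_PRESENT  — 3 lookups
#2 VA=0xD0483003FC3 (w,kernel):
  L0: frame=0x28 idx=26 entry=0x3A007 [P=1 RW=1 US=1 PS=0]
  L1: frame=0x3A idx=18 entry=0x3E007 [P=1 RW=1 US=1 PS=0]
  L2: frame=0x3E idx=24 entry=0x40007 [P=1 RW=1 US=1 PS=0]
  L3: frame=0x40 idx=3 entry=0x41007 [P=1 RW=1 US=1 PS=0]
  ✓ 0x41FC3  — 4 lookups
#3 VA=0x1068081B5C6 (w,kernel):
  L0: frame=0x28 idx=2 entry=0x44007 [P=1 RW=1 US=1 PS=0]
  L1: frame=0x44 idx=26 entry=0x45007 [P=1 RW=1 US=1 PS=0]
  L2: frame=0x45 idx=4 entry=0x48007 [P=1 RW=1 US=1 PS=0]
  L3: frame=0x48 idx=27 entry=0x4B005 [P=1 RW=0 US=1 PS=0]
  ⇒ fault: PROTECTION_VIOLATION  — 4 lookups

Access #3 PA: FAULT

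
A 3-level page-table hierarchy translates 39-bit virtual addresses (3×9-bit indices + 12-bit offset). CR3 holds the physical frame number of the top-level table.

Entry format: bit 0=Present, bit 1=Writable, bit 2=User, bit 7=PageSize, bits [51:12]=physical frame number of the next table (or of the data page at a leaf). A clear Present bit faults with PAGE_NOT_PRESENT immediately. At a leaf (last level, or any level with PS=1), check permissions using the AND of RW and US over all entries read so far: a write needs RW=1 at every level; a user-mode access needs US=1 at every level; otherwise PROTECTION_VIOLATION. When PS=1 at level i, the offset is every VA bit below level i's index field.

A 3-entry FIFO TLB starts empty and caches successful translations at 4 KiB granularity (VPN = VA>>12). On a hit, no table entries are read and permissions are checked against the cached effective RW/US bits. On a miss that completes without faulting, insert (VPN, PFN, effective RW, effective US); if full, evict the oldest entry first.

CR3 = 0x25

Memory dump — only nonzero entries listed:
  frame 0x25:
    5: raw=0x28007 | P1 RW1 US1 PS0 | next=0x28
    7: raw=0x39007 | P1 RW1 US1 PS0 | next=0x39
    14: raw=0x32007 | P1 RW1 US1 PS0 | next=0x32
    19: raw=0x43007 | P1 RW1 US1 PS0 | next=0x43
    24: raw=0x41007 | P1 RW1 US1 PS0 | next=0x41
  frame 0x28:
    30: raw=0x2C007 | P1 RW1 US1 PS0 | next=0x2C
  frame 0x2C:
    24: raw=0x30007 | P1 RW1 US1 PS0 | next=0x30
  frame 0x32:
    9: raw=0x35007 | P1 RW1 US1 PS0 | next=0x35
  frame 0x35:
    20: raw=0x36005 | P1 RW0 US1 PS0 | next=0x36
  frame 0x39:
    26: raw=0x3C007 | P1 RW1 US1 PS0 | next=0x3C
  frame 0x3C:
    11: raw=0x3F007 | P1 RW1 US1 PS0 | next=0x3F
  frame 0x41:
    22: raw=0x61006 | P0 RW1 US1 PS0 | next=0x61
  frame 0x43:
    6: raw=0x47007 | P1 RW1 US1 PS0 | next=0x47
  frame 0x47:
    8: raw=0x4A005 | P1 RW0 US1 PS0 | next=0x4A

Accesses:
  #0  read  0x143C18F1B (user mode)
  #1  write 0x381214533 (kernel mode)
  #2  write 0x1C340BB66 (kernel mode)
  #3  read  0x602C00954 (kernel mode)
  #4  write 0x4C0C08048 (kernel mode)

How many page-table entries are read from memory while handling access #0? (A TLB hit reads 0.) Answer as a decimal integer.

Walk each access:
#0 VA=0x143C18F1B (r,user):
  [0] read 0x25 idx=5: raw=0x28007 flags P=1 W=1 U=1 S=0
  [1] read 0x28 idx=30: raw=0x2C007 flags P=1 W=1 U=1 S=0
  [2] read 0x2C idx=24: raw=0x30007 flags P=1 W=1 U=1 S=0
  → PA=0x30F1B  (3 entries read)
#1 VA=0x381214533 (w,kernel):
  [0] read 0x25 idx=14: raw=0x32007 flags P=1 W=1 U=1 S=0
  [1] read 0x32 idx=9: raw=0x35007 flags P=1 W=1 U=1 S=0
  [2] read 0x35 idx=20: raw=0x36005 flags P=1 W=0 U=1 S=0
  ✗ PROTECTION_VIOLATION  [3 reads]
#2 VA=0x1C340BB66 (w,kernel):
  [0] read 0x25 idx=7: raw=0x39007 flags P=1 W=1 U=1 S=0
  [1] read 0x39 idx=26: raw=0x3C007 flags P=1 W=1 U=1 S=0
  [2] read 0x3C idx=11: raw=0x3F007 flags P=1 W=1 U=1 S=0
  → PA=0x3FB66  (3 entries read)
#3 VA=0x602C00954 (r,kernel):
  [0] read 0x25 idx=24: raw=0x41007 flags P=1 W=1 U=1 S=0
  [1] read 0x41 idx=22: raw=0x61006 flags P=0 W=1 U=1 S=0
  ✗ PAGE_NOT_PRESENT  [2 reads]
#4 VA=0x4C0C08048 (w,kernel):
  [0] read 0x25 idx=19: raw=0x43007 flags P=1 W=1 U=1 S=0
  [1] read 0x43 idx=6: raw=0x47007 flags P=1 W=1 U=1 S=0
  [2] read 0x47 idx=8: raw=0x4A005 flags P=1 W=0 U=1 S=0
  ✗ PROTECTION_VIOLATION  [3 reads]

Entries read for #0: 3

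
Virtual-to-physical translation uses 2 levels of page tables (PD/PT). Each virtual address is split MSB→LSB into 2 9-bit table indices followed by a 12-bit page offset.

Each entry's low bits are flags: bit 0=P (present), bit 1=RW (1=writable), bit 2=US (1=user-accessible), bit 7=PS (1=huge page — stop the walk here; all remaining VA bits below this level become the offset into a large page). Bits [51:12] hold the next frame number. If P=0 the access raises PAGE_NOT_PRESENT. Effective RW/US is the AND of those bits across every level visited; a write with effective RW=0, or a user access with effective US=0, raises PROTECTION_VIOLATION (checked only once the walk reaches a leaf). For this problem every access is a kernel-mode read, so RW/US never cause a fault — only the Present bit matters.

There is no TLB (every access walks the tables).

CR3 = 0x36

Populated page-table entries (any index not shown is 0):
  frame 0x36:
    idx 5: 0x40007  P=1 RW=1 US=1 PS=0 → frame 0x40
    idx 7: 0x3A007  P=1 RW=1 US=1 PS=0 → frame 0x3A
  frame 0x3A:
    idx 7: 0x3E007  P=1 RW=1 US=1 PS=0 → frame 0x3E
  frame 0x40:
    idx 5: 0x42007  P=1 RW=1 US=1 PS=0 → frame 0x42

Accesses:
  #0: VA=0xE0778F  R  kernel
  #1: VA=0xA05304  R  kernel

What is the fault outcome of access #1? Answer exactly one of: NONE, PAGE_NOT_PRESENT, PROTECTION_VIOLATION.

Walk each access:
#0 VA=0xE0778F (r,kernel):
  L0 @0x36[7] → 0x3A007  P=1,RW=1,US=1,PS=0
  L1 @0x3A[7] → 0x3E007  P=1,RW=1,US=1,PS=0
  ✓ 0x3E78F  — 2 lookups
#1 VA=0xA05304 (r,kernel):
  L0 @0x36[5] → 0x40007  P=1,RW=1,US=1,PS=0
  L1 @0x40[5] → 0x42007  P=1,RW=1,US=1,PS=0
  ✓ 0x42304  — 2 lookups

Access #1 fault: NONE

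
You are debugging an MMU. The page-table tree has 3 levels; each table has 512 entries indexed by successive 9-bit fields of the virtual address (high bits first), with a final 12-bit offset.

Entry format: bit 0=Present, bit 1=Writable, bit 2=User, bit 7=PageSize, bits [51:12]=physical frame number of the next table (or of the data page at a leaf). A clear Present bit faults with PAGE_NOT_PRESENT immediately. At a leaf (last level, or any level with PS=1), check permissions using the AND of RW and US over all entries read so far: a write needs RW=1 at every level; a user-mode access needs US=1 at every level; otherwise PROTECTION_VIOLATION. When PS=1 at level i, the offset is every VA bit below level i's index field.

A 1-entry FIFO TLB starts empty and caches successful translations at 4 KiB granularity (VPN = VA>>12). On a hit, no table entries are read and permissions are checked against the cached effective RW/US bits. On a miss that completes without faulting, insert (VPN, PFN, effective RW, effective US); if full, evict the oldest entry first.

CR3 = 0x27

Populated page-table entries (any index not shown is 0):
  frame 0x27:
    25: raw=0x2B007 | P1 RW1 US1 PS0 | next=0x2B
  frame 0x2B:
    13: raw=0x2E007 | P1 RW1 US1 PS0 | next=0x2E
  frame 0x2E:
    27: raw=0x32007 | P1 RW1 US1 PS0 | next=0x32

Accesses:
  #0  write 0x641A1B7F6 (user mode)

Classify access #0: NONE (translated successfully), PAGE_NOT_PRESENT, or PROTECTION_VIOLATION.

Trace:
#0 VA=0x641A1B7F6 (w,user):
  lvl0: tbl 0x27, slot 25 ⇒ 0x2B007 (P1/RW1/US1/PS0)
  lvl1: tbl 0x2B, slot 13 ⇒ 0x2E007 (P1/RW1/US1/PS0)
  lvl2: tbl 0x2E, slot 27 ⇒ 0x32007 (P1/RW1/US1/PS0)
  → PA=0x327F6  (3 entries read)

Access #0 fault: NONE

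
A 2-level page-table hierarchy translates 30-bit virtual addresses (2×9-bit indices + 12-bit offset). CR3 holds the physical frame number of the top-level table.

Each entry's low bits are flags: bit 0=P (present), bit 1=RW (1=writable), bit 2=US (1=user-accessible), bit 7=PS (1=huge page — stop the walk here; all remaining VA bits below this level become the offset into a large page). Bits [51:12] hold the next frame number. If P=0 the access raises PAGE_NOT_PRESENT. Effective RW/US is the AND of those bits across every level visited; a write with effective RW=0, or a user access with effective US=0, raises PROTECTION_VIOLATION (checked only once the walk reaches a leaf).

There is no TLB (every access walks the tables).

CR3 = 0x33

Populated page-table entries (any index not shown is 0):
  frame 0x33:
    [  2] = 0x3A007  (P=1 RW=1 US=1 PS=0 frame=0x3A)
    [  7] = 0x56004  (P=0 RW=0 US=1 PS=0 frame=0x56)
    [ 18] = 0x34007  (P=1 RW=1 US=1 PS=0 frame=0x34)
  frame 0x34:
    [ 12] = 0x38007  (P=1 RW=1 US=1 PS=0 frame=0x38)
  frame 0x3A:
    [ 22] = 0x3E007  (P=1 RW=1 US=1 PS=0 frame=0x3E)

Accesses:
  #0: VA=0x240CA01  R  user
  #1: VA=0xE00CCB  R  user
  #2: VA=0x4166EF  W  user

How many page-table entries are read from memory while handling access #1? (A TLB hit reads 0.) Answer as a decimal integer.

Trace:
#0 VA=0x240CA01 (r,user):
  [0] read 0x33 idx=18: raw=0x34007 flags P=1 W=1 U=1 S=0
  [1] read 0x34 idx=12: raw=0x38007 flags P=1 W=1 U=1 S=0
  → PA=0x38A01  (2 entries read)
#1 VA=0xE00CCB (r,user):
  [0] read 0x33 idx=7: raw=0x56004 flags P=0 W=0 U=1 S=0
  ⇒ fault: PAGE_NOT_PRESENT  — 1 lookups
#2 VA=0x4166EF (w,user):
  [0] read 0x33 idx=2: raw=0x3A007 flags P=1 W=1 U=1 S=0
  [1] read 0x3A idx=22: raw=0x3E007 flags P=1 W=1 U=1 S=0
  → PA=0x3E6EF  (2 entries read)

Entries read for #1: 1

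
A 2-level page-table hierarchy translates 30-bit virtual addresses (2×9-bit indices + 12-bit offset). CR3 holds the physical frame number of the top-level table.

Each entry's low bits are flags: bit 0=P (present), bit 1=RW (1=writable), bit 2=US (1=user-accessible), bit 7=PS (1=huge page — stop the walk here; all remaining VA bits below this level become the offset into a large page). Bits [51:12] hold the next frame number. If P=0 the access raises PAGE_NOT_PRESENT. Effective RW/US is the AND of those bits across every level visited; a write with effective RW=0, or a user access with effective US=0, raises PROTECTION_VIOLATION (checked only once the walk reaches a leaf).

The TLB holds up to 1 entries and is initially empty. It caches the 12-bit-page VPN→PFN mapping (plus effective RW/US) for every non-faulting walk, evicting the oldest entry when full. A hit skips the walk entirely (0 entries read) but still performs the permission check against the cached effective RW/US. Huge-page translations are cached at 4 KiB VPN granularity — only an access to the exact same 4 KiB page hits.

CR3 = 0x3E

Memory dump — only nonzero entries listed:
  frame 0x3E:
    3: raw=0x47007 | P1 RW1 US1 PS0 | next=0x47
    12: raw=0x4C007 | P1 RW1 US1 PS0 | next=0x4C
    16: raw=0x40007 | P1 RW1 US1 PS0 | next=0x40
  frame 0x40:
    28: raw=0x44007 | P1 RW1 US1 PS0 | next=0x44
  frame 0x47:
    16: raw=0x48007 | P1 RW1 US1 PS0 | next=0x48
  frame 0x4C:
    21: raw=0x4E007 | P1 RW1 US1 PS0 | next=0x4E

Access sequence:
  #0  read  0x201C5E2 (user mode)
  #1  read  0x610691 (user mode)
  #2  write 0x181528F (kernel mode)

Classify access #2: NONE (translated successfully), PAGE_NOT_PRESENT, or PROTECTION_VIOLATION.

Per-access translation:
#0 VA=0x201C5E2 (r,user):
  L0: frame=0x3E idx=16 entry=0x40007 [P=1 RW=1 US=1 PS=0]
  L1: frame=0x40 idx=28 entry=0x44007 [P=1 RW=1 US=1 PS=0]
  ⇒ phys 0x445E2  [2 reads]
#1 VA=0x610691 (r,user):
  L0: frame=0x3E idx=3 entry=0x47007 [P=1 RW=1 US=1 PS=0]
  L1: frame=0x47 idx=16 entry=0x48007 [P=1 RW=1 US=1 PS=0]
  ⇒ phys 0x48691  [2 reads]
#2 VA=0x181528F (w,kernel):
  L0: frame=0x3E idx=12 entry=0x4C007 [P=1 RW=1 US=1 PS=0]
  L1: frame=0x4C idx=21 entry=0x4E007 [P=1 RW=1 US=1 PS=0]
  ⇒ phys 0x4E28F  [2 reads]

Access #2 fault: NONE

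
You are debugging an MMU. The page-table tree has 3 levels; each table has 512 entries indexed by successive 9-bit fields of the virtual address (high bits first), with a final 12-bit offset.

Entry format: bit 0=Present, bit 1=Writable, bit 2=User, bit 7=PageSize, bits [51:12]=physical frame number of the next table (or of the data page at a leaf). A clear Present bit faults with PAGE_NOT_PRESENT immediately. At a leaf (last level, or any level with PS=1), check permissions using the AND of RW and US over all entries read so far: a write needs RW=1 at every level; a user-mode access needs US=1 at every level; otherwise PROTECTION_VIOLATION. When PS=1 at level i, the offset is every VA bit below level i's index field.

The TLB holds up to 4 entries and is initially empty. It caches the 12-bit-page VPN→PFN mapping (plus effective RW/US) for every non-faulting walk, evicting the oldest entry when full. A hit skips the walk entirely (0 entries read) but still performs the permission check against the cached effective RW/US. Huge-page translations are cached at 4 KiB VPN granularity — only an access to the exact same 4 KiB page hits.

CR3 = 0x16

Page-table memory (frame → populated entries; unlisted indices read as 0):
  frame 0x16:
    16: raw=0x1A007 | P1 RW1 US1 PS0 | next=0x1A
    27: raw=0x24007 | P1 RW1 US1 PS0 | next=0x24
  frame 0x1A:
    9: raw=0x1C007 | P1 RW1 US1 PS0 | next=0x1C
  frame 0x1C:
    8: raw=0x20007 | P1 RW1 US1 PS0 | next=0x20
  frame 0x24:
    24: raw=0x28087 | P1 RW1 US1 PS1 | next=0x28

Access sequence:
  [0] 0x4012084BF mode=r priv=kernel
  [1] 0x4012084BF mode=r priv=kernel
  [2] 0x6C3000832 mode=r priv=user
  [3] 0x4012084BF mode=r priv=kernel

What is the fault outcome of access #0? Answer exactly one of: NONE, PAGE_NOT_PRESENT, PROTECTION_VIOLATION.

Trace:
#0 VA=0x4012084BF (r,kernel):
  L0 @0x16[16] → 0x1A007  P=1,RW=1,US=1,PS=0
  L1 @0x1A[9] → 0x1C007  P=1,RW=1,US=1,PS=0
  L2 @0x1C[8] → 0x20007  P=1,RW=1,US=1,PS=0
  → PA=0x204BF  (3 entries read)
#1 VA=0x4012084BF (r,kernel):
  TLB hit vpn=0x401208 → PA=0x204BF
#2 VA=0x6C3000832 (r,user):
  L0 @0x16[27] → 0x24007  P=1,RW=1,US=1,PS=0
  L1 @0x24[24] → 0x28087  P=1,RW=1,US=1,PS=1
  → PA=0x28832 (huge @L1)  (2 entries read)
#3 VA=0x4012084BF (r,kernel):
  TLB hit vpn=0x401208 → PA=0x204BF

Access #0 fault: NONE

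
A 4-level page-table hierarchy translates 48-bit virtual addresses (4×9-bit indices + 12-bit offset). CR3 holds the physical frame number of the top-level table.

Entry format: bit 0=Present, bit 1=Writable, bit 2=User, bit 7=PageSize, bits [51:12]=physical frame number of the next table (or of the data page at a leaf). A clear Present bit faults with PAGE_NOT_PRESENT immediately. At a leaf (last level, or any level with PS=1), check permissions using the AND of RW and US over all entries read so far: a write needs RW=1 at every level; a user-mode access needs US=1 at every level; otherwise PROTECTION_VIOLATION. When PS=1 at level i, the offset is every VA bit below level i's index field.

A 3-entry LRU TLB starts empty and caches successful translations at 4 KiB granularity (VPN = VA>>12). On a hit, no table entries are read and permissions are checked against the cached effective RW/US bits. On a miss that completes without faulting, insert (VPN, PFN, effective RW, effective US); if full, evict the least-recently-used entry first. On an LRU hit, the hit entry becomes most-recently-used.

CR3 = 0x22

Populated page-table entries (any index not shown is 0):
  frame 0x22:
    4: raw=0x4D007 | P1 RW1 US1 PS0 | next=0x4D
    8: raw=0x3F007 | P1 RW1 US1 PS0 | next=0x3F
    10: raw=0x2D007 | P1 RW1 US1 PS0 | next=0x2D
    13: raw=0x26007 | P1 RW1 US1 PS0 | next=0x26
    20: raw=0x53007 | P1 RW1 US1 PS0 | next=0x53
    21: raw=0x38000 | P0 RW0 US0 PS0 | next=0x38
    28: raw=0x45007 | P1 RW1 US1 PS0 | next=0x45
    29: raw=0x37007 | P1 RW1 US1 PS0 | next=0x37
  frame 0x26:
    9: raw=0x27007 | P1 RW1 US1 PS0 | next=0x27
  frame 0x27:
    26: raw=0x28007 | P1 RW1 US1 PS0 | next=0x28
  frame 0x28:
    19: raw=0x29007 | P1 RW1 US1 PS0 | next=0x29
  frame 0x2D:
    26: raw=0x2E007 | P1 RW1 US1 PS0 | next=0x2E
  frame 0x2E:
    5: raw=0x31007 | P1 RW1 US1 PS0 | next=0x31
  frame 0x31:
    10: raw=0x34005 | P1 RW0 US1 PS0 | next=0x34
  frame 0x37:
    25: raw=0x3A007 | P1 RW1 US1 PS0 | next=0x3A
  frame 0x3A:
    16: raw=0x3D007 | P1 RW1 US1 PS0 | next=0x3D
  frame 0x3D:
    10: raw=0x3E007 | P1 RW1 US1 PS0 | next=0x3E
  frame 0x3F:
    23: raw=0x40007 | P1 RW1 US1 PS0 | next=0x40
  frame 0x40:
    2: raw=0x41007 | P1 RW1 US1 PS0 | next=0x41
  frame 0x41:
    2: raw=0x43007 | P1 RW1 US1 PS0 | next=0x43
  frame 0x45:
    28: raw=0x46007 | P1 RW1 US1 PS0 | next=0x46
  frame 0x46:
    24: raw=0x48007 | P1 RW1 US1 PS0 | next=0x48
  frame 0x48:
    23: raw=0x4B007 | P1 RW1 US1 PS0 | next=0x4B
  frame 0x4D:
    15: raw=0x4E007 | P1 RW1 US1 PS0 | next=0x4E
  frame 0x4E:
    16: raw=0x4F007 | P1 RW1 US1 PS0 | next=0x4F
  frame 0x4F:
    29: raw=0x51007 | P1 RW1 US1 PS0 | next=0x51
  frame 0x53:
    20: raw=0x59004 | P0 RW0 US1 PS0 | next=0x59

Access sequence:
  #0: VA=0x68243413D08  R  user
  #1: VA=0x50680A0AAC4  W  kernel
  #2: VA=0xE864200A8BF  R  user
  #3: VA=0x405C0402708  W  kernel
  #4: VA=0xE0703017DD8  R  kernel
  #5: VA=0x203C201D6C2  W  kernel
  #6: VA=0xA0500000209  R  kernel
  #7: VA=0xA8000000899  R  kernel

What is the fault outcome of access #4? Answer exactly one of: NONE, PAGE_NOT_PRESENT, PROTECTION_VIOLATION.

Per-access translation:
#0 VA=0x68243413D08 (r,user):
  L0 @0x22[13] → 0x26007  P=1,RW=1,US=1,PS=0
  L1 @0x26[9] → 0x27007  P=1,RW=1,US=1,PS=0
  L2 @0x27[26] → 0x28007  P=1,RW=1,US=1,PS=0
  L3 @0x28[19] → 0x29007  P=1,RW=1,US=1,PS=0
  → PA=0x29D08  (4 entries read)
#1 VA=0x50680A0AAC4 (w,kernel):
  L0 @0x22[10] → 0x2D007  P=1,RW=1,US=1,PS=0
  L1 @0x2D[26] → 0x2E007  P=1,RW=1,US=1,PS=0
  L2 @0x2E[5] → 0x31007  P=1,RW=1,US=1,PS=0
  L3 @0x31[10] → 0x34005  P=1,RW=0,US=1,PS=0
  → PROTECTION_VIOLATION  (4 entries read)
#2 VA=0xE864200A8BF (r,user):
  L0 @0x22[29] → 0x37007  P=1,RW=1,US=1,PS=0
  L1 @0x37[25] → 0x3A007  P=1,RW=1,US=1,PS=0
  L2 @0x3A[16] → 0x3D007  P=1,RW=1,US=1,PS=0
  L3 @0x3D[10] → 0x3E007  P=1,RW=1,US=1,PS=0
  → PA=0x3E8BF  (4 entries read)
#3 VA=0x405C0402708 (w,kernel):
  L0 @0x22[8] → 0x3F007  P=1,RW=1,US=1,PS=0
  L1 @0x3F[23] → 0x40007  P=1,RW=1,US=1,PS=0
  L2 @0x40[2] → 0x41007  P=1,RW=1,US=1,PS=0
  L3 @0x41[2] → 0x43007  P=1,RW=1,US=1,PS=0
  → PA=0x43708  (4 entries read)
#4 VA=0xE0703017DD8 (r,kernel):
  L0 @0x22[28] → 0x45007  P=1,RW=1,US=1,PS=0
  L1 @0x45[28] → 0x46007  P=1,RW=1,US=1,PS=0
  L2 @0x46[24] → 0x48007  P=1,RW=1,US=1,PS=0
  L3 @0x48[23] → 0x4B007  P=1,RW=1,US=1,PS=0
  → PA=0x4BDD8  (4 entries read)
#5 VA=0x203C201D6C2 (w,kernel):
  L0 @0x22[4] → 0x4D007  P=1,RW=1,US=1,PS=0
  L1 @0x4D[15] → 0x4E007  P=1,RW=1,US=1,PS=0
  L2 @0x4E[16] → 0x4F007  P=1,RW=1,US=1,PS=0
  L3 @0x4F[29] → 0x51007  P=1,RW=1,US=1,PS=0
  → PA=0x516C2  (4 entries read)
#6 VA=0xA0500000209 (r,kernel):
  L0 @0x22[20] → 0x53007  P=1,RW=1,US=1,PS=0
  L1 @0x53[20] → 0x59004  P=0,RW=0,US=1,PS=0
  → PAGE_NOT_PRESENT  (2 entries read)
#7 VA=0xA8000000899 (r,kernel):
  L0 @0x22[21] → 0x38000  P=0,RW=0,US=0,PS=0
  → PAGE_NOT_PRESENT  (1 entries read)

Access #4 fault: NONE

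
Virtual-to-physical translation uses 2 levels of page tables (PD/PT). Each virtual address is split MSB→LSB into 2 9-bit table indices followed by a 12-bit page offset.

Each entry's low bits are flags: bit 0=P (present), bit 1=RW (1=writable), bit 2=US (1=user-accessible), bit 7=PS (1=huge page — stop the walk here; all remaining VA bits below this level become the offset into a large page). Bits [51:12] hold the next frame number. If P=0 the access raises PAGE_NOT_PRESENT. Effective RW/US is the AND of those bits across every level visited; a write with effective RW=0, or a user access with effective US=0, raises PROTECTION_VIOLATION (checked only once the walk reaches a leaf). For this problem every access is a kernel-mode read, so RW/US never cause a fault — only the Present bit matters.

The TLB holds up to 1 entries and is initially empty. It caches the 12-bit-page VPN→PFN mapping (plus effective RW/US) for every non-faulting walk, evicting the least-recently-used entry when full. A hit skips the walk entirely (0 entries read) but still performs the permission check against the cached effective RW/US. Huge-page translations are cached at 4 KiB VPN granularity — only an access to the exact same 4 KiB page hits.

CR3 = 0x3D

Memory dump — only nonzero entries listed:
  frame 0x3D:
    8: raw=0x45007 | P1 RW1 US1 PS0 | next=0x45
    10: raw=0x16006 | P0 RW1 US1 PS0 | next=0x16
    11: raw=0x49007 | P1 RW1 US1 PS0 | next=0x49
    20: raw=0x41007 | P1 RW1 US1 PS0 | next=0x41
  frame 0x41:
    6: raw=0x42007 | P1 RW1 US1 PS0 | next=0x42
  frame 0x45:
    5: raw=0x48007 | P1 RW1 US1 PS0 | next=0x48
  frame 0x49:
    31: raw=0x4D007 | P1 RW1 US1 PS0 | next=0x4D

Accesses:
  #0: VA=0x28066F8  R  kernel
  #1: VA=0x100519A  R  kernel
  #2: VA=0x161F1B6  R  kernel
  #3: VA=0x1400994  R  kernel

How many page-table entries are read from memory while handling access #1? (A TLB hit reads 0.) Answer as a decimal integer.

Walk each access:
#0 VA=0x28066F8 (r,kernel):
  L0 @0x3D[20] → 0x41007  P=1,RW=1,US=1,PS=0
  L1 @0x41[6] → 0x42007  P=1,RW=1,US=1,PS=0
  → PA=0x426F8  (2 entries read)
#1 VA=0x100519A (r,kernel):
  L0 @0x3D[8] → 0x45007  P=1,RW=1,US=1,PS=0
  L1 @0x45[5] → 0x48007  P=1,RW=1,US=1,PS=0
  → PA=0x4819A  (2 entries read)
#2 VA=0x161F1B6 (r,kernel):
  L0 @0x3D[11] → 0x49007  P=1,RW=1,US=1,PS=0
  L1 @0x49[31] → 0x4D007  P=1,RW=1,US=1,PS=0
  → PA=0x4D1B6  (2 entries read)
#3 VA=0x1400994 (r,kernel):
  L0 @0x3D[10] → 0x16006  P=0,RW=1,US=1,PS=0
  → PAGE_NOT_PRESENT  (1 entries read)

Entries read for #1: 2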